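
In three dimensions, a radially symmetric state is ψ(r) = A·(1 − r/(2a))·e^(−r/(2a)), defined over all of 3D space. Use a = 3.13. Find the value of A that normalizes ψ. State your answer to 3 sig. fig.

We need A² ∫|f|² 4πr² dr = 1, taking the integral from 0 to ∞.
In 3D with spherical symmetry the volume element is 4πr² dr.
Carrying out the integral gives A² · 8·π·a^3.
So A² = (8·π·a^3)^(−1).
Substituting a = 3.13 gives A² = 0.001298, so A = 0.03602.

A ≈ 0.0360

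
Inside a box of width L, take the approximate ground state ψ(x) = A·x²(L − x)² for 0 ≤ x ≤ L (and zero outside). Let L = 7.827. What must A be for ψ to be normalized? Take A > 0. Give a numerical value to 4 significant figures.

Require ∫ |ψ|² dx = 1 over the whole domain.
Expanding the polynomial and integrating term by term, ∫|ψ|² dx = A²·(L^9/630).
Hence A² = 1/[L^9/630].
With L = 7.827: A² = 0.0000057146 and A = 0.0023905.

A ≈ 0.002391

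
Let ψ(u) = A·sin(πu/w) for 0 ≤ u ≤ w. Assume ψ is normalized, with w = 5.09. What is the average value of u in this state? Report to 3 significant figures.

⟨u⟩ ≈ 2.55

The expectation value is the |ψ|²-weighted average of u: ∫ u|ψ|² du.
With ∫₀^w sin²(nπu/w) du = w/2, since the A² factors cancel between numerator and denominator, ⟨u⟩ = w/2.
With w = 5.09, ⟨u⟩ = 2.545.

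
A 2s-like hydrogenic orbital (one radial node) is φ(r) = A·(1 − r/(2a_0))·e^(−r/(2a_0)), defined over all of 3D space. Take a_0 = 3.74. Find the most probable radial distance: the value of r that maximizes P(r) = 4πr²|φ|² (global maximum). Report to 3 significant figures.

Differentiate P(r) = 4πr²|φ|² with respect to r and set to zero.
This gives r = a_0·(√(5) + 3).
With a_0 = 3.74, the most probable radial distance is 19.58.

r ≈ 19.6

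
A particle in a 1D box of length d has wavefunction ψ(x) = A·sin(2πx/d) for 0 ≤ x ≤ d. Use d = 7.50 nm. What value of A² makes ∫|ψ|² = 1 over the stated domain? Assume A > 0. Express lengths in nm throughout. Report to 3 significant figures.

The normalization condition is ∫|ψ|² dx = 1 from 0 to d.
With ∫₀^d sin²(nπx/d) dx = d/2, ∫|ψ|² dx = A²·(d/2).
Hence A² = 1/[d/2].
Plugging in d = 7.50 yields A = 0.5164.

A^2 ≈ 0.267 nm^(-1)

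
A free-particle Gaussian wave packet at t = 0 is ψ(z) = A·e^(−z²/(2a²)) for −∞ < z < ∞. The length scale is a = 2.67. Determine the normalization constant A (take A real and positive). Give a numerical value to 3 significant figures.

A ≈ 0.460

We need A² ∫|f|² dz = 1, taking the integral from −∞ to ∞.
Differentiating ∫e^(−αz²) dz = √(π/α) under α to get the higher moments, carrying out the integral gives A² · √(π)·a.
Hence A² = 1/[√(π)·a].
Substituting a = 2.67 gives A² = 0.2113, so A = 0.4597.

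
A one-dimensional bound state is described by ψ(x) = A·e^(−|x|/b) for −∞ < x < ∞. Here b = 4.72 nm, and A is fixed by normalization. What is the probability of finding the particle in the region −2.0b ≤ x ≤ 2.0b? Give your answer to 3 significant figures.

The probability is P = ∫ |ψ|² dx over [−2.0b, 2.0b].
With A² fixed by ∫|ψ|² = 1, i.e. A² = (b)^(−1), substitute and integrate.
Both integrals are even about x = 0, so only the x ≥ 0 halves are needed (the factors of 2 cancel). Let u = x/b; then A² and the length scale cancel, so P = ∫_{0}^{2.0} e^(-2·u) du ÷ ∫_{0}^{∞} e^(-2·u) du.
An antiderivative of e^(-2·u) is -e^(-2·u)/2; evaluating from 0 to 2.0 gives 1/2 - e^(-4)/2, while the full integral is 1/2.
The result is P = 0.9817.

P ≈ 0.982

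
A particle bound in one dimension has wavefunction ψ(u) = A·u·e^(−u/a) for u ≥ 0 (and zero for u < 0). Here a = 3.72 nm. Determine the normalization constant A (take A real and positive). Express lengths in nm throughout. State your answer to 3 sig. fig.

The normalization condition is ∫|ψ|² du = 1 from 0 to ∞.
Using ∫₀^∞ uⁿ e^(−αu) du = n!/αⁿ⁺¹, with ψ = A·u·e^(−u/a), the integral evaluates to A²·[a^3/4].
Setting this equal to 1 gives A² = 1/(a^3/4).
Plugging in a = 3.72 yields A = 0.2788.

A ≈ 0.279 nm^(-3/2)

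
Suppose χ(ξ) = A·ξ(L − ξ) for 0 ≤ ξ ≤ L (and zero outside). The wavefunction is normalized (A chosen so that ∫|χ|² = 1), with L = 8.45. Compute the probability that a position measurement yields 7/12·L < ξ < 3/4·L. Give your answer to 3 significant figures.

P ≈ 0.243

The probability is P = ∫ |χ|² dξ over [7/12·L, 3/4·L].
With A² fixed by ∫|χ|² = 1, i.e. A² = (L^5/30)^(−1), substitute and integrate.
In terms of u = ξ/L (A² and the length scale cancel between numerator and denominator), P = [∫_{7/12}^{3/4} u^2·(1 - u)^2 du] / [∫_{0}^{1} u^2·(1 - u)^2 du].
Using ∫ u^2·(1 - u)^2 du = u^3·(6·u^2 - 15·u + 10)/30, the numerator is ≈ 0.0081035 and the denominator is 1/30.
Taking the ratio, P = 0.2431.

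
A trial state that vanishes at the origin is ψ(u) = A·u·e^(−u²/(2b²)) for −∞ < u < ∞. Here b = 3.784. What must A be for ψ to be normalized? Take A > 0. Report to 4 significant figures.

A ≈ 0.1443

Normalization requires ∫|ψ|² du = 1, integrated from −∞ to ∞.
Using the Gaussian integral ∫_{−∞}^{∞} e^(−αu²) du = √(π/α), the integral (without the A² prefactor) comes out to √(π)·b^3/2.
Substituting b = 3.784 gives A² = 0.020826, so A = 0.14431.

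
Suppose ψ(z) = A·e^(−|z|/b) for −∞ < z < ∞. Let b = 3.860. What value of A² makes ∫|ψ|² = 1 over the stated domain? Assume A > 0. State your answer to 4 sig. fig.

Require ∫ |ψ|² dz = 1 over the whole domain.
Using ∫₀^∞ zⁿ e^(−αz) dz = n!/αⁿ⁺¹, carrying out the integral gives A² · b.
Setting this equal to 1 gives A² = 1/(b).
Substituting b = 3.860 gives A² = 0.25907, so A = 0.50899.

A^2 ≈ 0.2591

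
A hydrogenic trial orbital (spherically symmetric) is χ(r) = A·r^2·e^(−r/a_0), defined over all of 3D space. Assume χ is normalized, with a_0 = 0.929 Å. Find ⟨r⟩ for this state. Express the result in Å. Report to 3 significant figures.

⟨r⟩ ≈ 3.25 Å

⟨r⟩ = ∫ r |χ|² 4πr² dr over the full domain.
Using ∫₀^∞ rⁿ e^(−αr) dr = n!/αⁿ⁺¹, evaluating both integrals, ⟨r⟩ = 7·a_0/2.
With a_0 = 0.929, ⟨r⟩ = 3.252.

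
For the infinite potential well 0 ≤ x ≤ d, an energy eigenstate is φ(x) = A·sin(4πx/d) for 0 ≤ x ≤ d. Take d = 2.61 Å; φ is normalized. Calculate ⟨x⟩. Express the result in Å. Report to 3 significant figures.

⟨x⟩ = ∫ x |φ|² dx over the full domain.
With ∫₀^d sin²(nπx/d) dx = d/2, evaluating both integrals, ⟨x⟩ = d/2.
With d = 2.61, ⟨x⟩ = 1.305.

⟨x⟩ ≈ 1.31 Å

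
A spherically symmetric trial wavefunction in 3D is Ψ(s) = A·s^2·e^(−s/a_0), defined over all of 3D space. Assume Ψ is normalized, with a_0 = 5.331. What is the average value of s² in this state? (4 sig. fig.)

⟨s²⟩ = ∫ s^2 |Ψ|² 4πs² ds over the full domain.
The ratio of the moment integral to the normalization integral gives ⟨s²⟩ = 14·a_0^2.
Putting a_0 = 5.331 gives 397.87.

⟨s^2⟩ ≈ 397.9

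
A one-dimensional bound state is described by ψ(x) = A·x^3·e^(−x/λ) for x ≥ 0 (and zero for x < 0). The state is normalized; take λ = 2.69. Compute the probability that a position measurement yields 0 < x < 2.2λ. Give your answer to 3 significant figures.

P ≈ 0.156

P = ∫_{0}^{2.2λ} |ψ(x)|² dx.
The normalization integral ∫|ψ|²dx over the whole domain equals 45·λ^7/8·A², and A² cancels in the ratio.
In terms of u = x/λ (A² and the length scale cancel between numerator and denominator), P = [∫_{0}^{2.2} u^6·e^(-2·u) du] / [∫_{0}^{∞} u^6·e^(-2·u) du].
An antiderivative of u^6·e^(-2·u) is -(4·u^6 + 12·u^5 + 30·u^4 + 60·u^3 + 90·u^2 + 90·u + 45)·e^(-2·u)/8; evaluating from 0 to 2.2 gives ≈ 0.87950, while the full integral is 45/8.
Taking the ratio, P = 0.1564.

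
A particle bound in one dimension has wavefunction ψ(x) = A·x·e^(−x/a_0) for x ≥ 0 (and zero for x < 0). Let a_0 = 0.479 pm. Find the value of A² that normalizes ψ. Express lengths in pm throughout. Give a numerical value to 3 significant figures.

The normalization condition is ∫|ψ|² dx = 1 from 0 to ∞.
With ∫₀^∞ x^2 e^(−αx) dx = 2!/α^3, the integral (without the A² prefactor) comes out to a_0^3/4.
So A² = (a_0^3/4)^(−1).
With a_0 = 0.479: A² = 36.40 and A = 6.033.

A^2 ≈ 36.4 pm^(-3)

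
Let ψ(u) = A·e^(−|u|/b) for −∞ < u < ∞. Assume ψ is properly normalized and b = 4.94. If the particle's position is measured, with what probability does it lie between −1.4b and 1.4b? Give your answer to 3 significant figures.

P ≈ 0.939

|ψ|² is the probability density, so P = ∫_{−1.4b}^{1.4b} |ψ|² du.
The normalization integral ∫|ψ|²du over the whole domain equals b·A², and A² cancels in the ratio.
By symmetry take twice the u ≥ 0 contribution in numerator and denominator; the 2's cancel. Let t = u/b; then A² and the length scale cancel, so P = ∫_{0}^{1.4} e^(-2·t) dt ÷ ∫_{0}^{∞} e^(-2·t) dt.
With ∫ e^(-2·t) dt = -e^(-2·t)/2 + C, the region integral is 1/2 - e^(-14/5)/2 and the full one is 1/2.
The result is P = 0.9392.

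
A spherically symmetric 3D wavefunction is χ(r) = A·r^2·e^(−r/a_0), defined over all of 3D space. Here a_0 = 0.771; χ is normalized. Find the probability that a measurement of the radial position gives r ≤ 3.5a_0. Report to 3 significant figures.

P ≈ 0.550

Integrate the radial probability density 4πr²|χ|² over r ≤ 3.5a_0.
Normalization gives A² = 1/(45·π·a_0^7/2).
Substituting u = r/a_0, A², 4π and the length scale all cancel in the ratio: P = ∫_{0}^{3.5} u^6·e^(-2·u) du / ∫_{0}^{∞} u^6·e^(-2·u) du.
An antiderivative of u^6·e^(-2·u) is -(4·u^6 + 12·u^5 + 30·u^4 + 60·u^3 + 90·u^2 + 90·u + 45)·e^(-2·u)/8; evaluating from 0 to 3.5 gives ≈ 3.0954, while the full integral is 45/8.
This evaluates to P = 0.5503.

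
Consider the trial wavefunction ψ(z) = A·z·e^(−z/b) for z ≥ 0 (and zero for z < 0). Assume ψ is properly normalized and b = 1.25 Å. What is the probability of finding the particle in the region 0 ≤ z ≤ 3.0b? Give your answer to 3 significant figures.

P ≈ 0.938

The probability is P = ∫ |ψ|² dz over [0, 3.0b].
The normalization integral ∫|ψ|²dz over the whole domain equals b^3/4·A², and A² cancels in the ratio.
Substituting u = z/b, A² and the length scale cancel in the ratio: P = ∫_{0}^{3.0} u^2·e^(-2·u) du / ∫_{0}^{∞} u^2·e^(-2·u) du.
Using ∫ u^2·e^(-2·u) du = -(2·u^2 + 2·u + 1)·e^(-2·u)/4, the numerator is 1/4 - 25·e^(-6)/4 and the denominator is 1/4.
Evaluating gives P = 0.9380.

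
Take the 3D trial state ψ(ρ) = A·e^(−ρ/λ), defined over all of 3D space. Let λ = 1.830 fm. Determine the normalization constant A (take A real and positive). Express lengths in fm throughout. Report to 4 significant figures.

A ≈ 0.2279 fm^(-3/2)

Normalization requires ∫|ψ|² 4πρ² dρ = 1, integrated from 0 to ∞.
The angular integral contributes 4π, leaving ∫₀^∞ ρ²|ψ|² dρ.
With ψ = A·e^(−ρ/λ), the integral evaluates to A²·[π·λ^3].
So A² = (π·λ^3)^(−1).
With λ = 1.830: A² = 0.051939 and A = 0.22790.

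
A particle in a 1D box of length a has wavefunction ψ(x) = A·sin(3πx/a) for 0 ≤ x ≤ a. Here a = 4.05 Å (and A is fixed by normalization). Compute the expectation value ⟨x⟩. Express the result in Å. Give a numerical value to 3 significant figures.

By definition ⟨x⟩ = ∫ x |ψ(x)|² dx.
With ∫₀^a sin²(nπx/a) dx = a/2, since the A² factors cancel between numerator and denominator, ⟨x⟩ = a/2.
With a = 4.05, ⟨x⟩ = 2.025.

⟨x⟩ ≈ 2.03 Å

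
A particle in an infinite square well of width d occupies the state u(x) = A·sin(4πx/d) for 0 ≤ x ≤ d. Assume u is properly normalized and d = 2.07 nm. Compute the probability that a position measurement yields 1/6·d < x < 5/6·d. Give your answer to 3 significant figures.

P ≈ 0.598

P = ∫_{1/6·d}^{5/6·d} |u(x)|² dx.
The normalization integral ∫|u|²dx over the whole domain equals d/2·A², and A² cancels in the ratio.
Let t = x/d; then A² and the length scale cancel, so P = ∫_{1/6}^{5/6} sin(4·π·t)^2 dt ÷ ∫_{0}^{1} sin(4·π·t)^2 dt.
An antiderivative of sin(4·π·t)^2 is t/2 - sin(4·π·t)·cos(4·π·t)/(8·π); evaluating from 1/6 to 5/6 gives -√(3)/(16·π) + 1/3, while the full integral is 1/2.
Evaluating gives P = -√(3)/(8·π) + 2/3.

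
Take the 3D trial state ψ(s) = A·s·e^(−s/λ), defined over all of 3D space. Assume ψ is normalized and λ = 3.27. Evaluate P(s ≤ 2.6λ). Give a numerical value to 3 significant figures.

P ≈ 0.594

Integrate the radial probability density 4πs²|ψ|² over s ≤ 2.6λ.
A² is fixed by ∫₀^∞ 4πs²|ψ|² ds = 1, i.e. A² = (3·π·λ^5)^(−1).
Substituting u = s/λ, A², 4π and the length scale all cancel in the ratio: P = ∫_{0}^{2.6} u^4·e^(-2·u) du / ∫_{0}^{∞} u^4·e^(-2·u) du.
An antiderivative of u^4·e^(-2·u) is -(u^4/2 + u^3 + 3·u^2/2 + 3·u/2 + 3/4)·e^(-2·u); evaluating from 0 to 2.6 gives ≈ 0.44540, while the full integral is 3/4.
Taking the ratio yields P = 0.5939.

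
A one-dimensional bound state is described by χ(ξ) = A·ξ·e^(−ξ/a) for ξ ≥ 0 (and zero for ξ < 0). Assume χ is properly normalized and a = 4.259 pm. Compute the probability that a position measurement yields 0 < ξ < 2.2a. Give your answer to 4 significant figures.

The probability is P = ∫ |χ|² dξ over [0, 2.2a].
The normalization integral ∫|χ|²dξ over the whole domain equals a^3/4·A², and A² cancels in the ratio.
Let u = ξ/a; then A² and the length scale cancel, so P = ∫_{0}^{2.2} u^2·e^(-2·u) du ÷ ∫_{0}^{∞} u^2·e^(-2·u) du.
With ∫ u^2·e^(-2·u) du = -(2·u^2 + 2·u + 1)·e^(-2·u)/4 + C, the region integral is 1/4 - 377·e^(-22/5)/100 and the full one is 1/4.
This works out to P = 0.81486.

P ≈ 0.8149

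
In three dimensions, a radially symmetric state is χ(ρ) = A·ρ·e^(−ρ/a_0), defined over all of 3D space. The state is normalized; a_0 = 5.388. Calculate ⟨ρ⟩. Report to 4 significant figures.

⟨ρ⟩ ≈ 13.47

The expectation value is the |χ|²-weighted average of ρ: ∫ ρ|χ|² 4πρ² dρ.
Recall ∫₀^∞ ρ^m e^(−ρ/β) dρ = m!·β^(m+1), evaluating both integrals, ⟨ρ⟩ = 5·a_0/2.
With a_0 = 5.388, ⟨ρ⟩ = 13.470.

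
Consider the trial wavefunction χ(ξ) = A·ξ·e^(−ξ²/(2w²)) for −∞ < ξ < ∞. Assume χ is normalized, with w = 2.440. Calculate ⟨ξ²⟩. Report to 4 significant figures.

By definition ⟨ξ²⟩ = ∫ ξ^2 |χ(ξ)|² dξ.
With ∫_{−∞}^{∞} ξ^(2m) e^(−αξ²) dξ = (2m−1)!!·√π / (2^m α^(m+1/2)), the ratio of the moment integral to the normalization integral gives ⟨ξ²⟩ = 3·w^2/2.
With w = 2.440, ⟨ξ^2⟩ = 8.9304.

⟨ξ^2⟩ ≈ 8.930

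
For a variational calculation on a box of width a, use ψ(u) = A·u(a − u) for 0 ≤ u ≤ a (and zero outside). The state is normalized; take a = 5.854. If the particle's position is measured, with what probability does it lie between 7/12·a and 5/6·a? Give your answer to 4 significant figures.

The probability is P = ∫ |ψ|² du over [7/12·a, 5/6·a].
With A² fixed by ∫|ψ|² = 1, i.e. A² = (a^5/30)^(−1), substitute and integrate.
Substituting t = u/a, A² and the length scale cancel in the ratio: P = ∫_{7/12}^{5/6} t^2·(1 - t)^2 dt / ∫_{0}^{1} t^2·(1 - t)^2 dt.
With ∫ t^2·(1 - t)^2 dt = t^3·(6·t^2 - 15·t + 10)/30 + C, the region integral is ≈ 0.0103709 and the full one is 1/30.
Evaluating gives P = 0.31113.

P ≈ 0.3111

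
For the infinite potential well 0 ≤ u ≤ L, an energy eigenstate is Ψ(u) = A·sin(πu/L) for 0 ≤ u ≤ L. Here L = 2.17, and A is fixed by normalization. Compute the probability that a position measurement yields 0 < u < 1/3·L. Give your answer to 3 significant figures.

P = ∫_{0}^{1/3·L} |Ψ(u)|² du.
With A² fixed by ∫|Ψ|² = 1, i.e. A² = (L/2)^(−1), substitute and integrate.
Let t = u/L; then A² and the length scale cancel, so P = ∫_{0}^{1/3} sin(π·t)^2 dt ÷ ∫_{0}^{1} sin(π·t)^2 dt.
Using ∫ sin(π·t)^2 dt = t/2 - sin(2·π·t)/(4·π), the numerator is -√(3)/(8·π) + 1/6 and the denominator is 1/2.
This works out to P = (-√(3)/4 + π/3)/π.

P ≈ 0.196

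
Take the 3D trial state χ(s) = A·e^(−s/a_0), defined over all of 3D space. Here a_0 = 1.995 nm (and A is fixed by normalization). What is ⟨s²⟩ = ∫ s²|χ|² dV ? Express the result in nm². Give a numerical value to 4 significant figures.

By definition ⟨s²⟩ = ∫ s^2 |χ(s)|² 4πs² ds.
The ratio of the moment integral to the normalization integral gives ⟨s²⟩ = 3·a_0^2.
Putting a_0 = 1.995 gives 11.940.

⟨s^2⟩ ≈ 11.94 nm^2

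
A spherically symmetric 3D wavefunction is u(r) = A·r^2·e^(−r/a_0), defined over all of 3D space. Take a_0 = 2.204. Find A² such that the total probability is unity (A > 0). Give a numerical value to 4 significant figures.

We need A² ∫|f|² 4πr² dr = 1, taking the integral from 0 to ∞.
In 3D with spherical symmetry the volume element is 4πr² dr.
Recall ∫₀^∞ r^m e^(−r/β) dr = m!·β^(m+1), ∫|u|² 4πr² dr = A²·(45·π·a_0^7/2).
With a_0 = 2.204: A² = 0.000056000 and A = 0.0074833.

A^2 ≈ 0.00005600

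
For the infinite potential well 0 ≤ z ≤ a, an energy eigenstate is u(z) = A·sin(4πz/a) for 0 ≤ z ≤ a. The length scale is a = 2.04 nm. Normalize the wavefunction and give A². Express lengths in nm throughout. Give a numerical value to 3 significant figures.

Normalization requires ∫|u|² dz = 1, integrated from 0 to a.
With u = A·sin(4πz/a), the integral evaluates to A²·[a/2].
Setting this equal to 1 gives A² = 1/(a/2).
Substituting a = 2.04 gives A² = 0.9804, so A = 0.9901.

A^2 ≈ 0.980 nm^(-1)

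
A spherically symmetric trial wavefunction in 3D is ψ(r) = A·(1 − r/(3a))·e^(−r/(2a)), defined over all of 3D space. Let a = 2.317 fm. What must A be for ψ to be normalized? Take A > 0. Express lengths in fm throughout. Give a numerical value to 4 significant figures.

A ≈ 0.09796 fm^(-3/2)

Require ∫ |ψ|² 4πr² dr = 1 over the whole domain.
(Spherical symmetry: dV = 4πr² dr.)
∫|ψ|² 4πr² dr = A²·(8·π·a^3/3).
So A² = (8·π·a^3/3)^(−1).
With a = 2.317: A² = 0.0095963 and A = 0.097961.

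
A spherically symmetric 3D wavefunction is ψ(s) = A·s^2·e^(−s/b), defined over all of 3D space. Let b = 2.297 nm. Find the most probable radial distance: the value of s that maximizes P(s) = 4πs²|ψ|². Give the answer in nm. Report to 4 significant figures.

s ≈ 6.891 nm

Set d/ds [P(s) = 4πs²|ψ|²] = 0 and solve for s > 0.
Solving yields s = 3·b.
With b = 2.297, the most probable radial distance is 6.8910 nm.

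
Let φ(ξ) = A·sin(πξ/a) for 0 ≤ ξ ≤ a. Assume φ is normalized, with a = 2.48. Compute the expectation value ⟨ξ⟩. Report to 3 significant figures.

⟨ξ⟩ ≈ 1.24

By definition ⟨ξ⟩ = ∫ ξ |φ(ξ)|² dξ.
Evaluating both integrals, ⟨ξ⟩ = a/2.
Putting a = 2.48 gives 1.240.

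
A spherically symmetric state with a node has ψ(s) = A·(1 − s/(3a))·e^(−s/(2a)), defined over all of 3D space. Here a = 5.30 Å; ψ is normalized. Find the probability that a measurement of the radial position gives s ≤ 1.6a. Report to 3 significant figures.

P ≈ 0.272

P = ∫ |ψ|² 4πs² ds over s ≤ 1.6a.
Normalization gives A² = 1/(8·π·a^3/3).
In terms of u = s/a (A², 4π and the length scale all cancel between numerator and denominator), P = [∫_{0}^{1.6} u^2·(1 - u/3)^2·e^(-u) du] / [∫_{0}^{∞} u^2·(1 - u/3)^2·e^(-u) du].
Using ∫ u^2·(1 - u/3)^2·e^(-u) du = (-u^4 + 2·u^3 - 3·u^2 - 6·u - 6)·e^(-u)/9, the numerator is ≈ 0.18118 and the denominator is 2/3.
The region integral divided by the full integral gives P = 0.2718.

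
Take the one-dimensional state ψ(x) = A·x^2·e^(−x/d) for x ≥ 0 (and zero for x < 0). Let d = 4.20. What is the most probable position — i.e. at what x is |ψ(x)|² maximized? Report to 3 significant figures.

x ≈ 8.40

The maximum of |ψ(x)|² occurs where its derivative vanishes.
Solving yields x = 2·d.
With d = 4.20, the most probable position is 8.400.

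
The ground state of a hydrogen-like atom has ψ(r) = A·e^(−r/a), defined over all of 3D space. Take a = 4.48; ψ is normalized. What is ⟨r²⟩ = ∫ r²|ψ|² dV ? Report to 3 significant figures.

⟨r^2⟩ ≈ 60.2

By definition ⟨r²⟩ = ∫ r^2 |ψ(r)|² 4πr² dr.
With ∫₀^∞ r^4 e^(−αr) dr = 4!/α^5, since the A² factors cancel between numerator and denominator, ⟨r²⟩ = 3·a^2.
With a = 4.48, ⟨r^2⟩ = 60.21.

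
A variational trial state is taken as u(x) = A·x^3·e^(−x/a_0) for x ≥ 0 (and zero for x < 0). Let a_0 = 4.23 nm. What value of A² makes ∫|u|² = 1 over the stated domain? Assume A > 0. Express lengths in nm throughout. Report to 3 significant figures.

A^2 ≈ 0.00000734 nm^(-7)

We need A² ∫|f|² dx = 1, taking the integral from 0 to ∞.
Carrying out the integral gives A² · 45·a_0^7/8.
With a_0 = 4.23: A² = 0.000007337 and A = 0.002709.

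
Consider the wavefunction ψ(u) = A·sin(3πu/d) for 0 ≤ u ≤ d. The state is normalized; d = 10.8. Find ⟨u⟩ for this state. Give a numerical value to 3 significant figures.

⟨u⟩ ≈ 5.40

The expectation value is the |ψ|²-weighted average of u: ∫ u|ψ|² du.
Evaluating both integrals, ⟨u⟩ = d/2.
Putting d = 10.8 gives 5.400.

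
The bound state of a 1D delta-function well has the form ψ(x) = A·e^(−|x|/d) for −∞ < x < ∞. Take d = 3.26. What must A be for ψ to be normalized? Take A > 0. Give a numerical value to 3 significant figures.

A ≈ 0.554

Require ∫ |ψ|² dx = 1 over the whole domain.
Carrying out the integral gives A² · d.
Substituting d = 3.26 gives A² = 0.3067, so A = 0.5538.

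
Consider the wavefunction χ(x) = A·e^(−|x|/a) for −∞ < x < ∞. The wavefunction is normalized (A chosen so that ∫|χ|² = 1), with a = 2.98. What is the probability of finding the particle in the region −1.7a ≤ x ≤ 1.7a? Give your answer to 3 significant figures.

|χ|² is the probability density, so P = ∫_{−1.7a}^{1.7a} |χ|² dx.
With A² fixed by ∫|χ|² = 1, i.e. A² = (a)^(−1), substitute and integrate.
By symmetry take twice the x ≥ 0 contribution in numerator and denominator; the 2's cancel. In terms of u = x/a (A² and the length scale cancel between numerator and denominator), P = [∫_{0}^{1.7} e^(-2·u) du] / [∫_{0}^{∞} e^(-2·u) du].
With ∫ e^(-2·u) du = -e^(-2·u)/2 + C, the region integral is 1/2 - e^(-17/5)/2 and the full one is 1/2.
The result is P = 0.9666.

P ≈ 0.967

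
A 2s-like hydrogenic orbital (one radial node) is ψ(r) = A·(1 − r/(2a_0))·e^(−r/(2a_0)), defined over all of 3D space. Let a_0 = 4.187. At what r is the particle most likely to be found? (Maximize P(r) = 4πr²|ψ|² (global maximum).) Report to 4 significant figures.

r ≈ 21.92

The maximum of P(r) = 4πr²|ψ|² occurs where its derivative vanishes.
Solving yields r = a_0·(√(5) + 3).
With a_0 = 4.187, the most probable radial distance is 21.923.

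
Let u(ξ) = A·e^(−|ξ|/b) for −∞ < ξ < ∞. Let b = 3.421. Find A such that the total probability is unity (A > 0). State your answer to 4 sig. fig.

The normalization condition is ∫|u|² dξ = 1 from −∞ to ∞.
Recall ∫₀^∞ ξ^m e^(−ξ/β) dξ = m!·β^(m+1), carrying out the integral gives A² · b.
Setting this equal to 1 gives A² = 1/(b).
With b = 3.421: A² = 0.29231 and A = 0.54066.

A ≈ 0.5407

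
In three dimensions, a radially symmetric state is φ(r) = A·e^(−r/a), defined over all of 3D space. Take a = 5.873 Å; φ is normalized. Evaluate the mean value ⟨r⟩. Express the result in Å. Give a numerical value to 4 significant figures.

⟨r⟩ ≈ 8.810 Å

⟨r⟩ = ∫ r |φ|² 4πr² dr over the full domain.
Evaluating both integrals, ⟨r⟩ = 3·a/2.
With a = 5.873, ⟨r⟩ = 8.8095.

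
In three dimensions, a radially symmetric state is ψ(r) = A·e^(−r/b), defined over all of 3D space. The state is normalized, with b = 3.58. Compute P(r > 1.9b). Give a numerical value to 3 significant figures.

P ≈ 0.269

With dV = 4πr²dr, the probability is ∫|ψ|² dV over r > 1.9b.
Normalization gives A² = 1/(π·b^3).
In terms of u = r/b (A², 4π and the length scale all cancel between numerator and denominator), P = [∫_{1.9}^{∞} u^2·e^(-2·u) du] / [∫_{0}^{∞} u^2·e^(-2·u) du].
An antiderivative of u^2·e^(-2·u) is -(2·u^2 + 2·u + 1)·e^(-2·u)/4; evaluating from 1.9 to ∞ gives 601·e^(-19/5)/200, while the full integral is 1/4.
This evaluates to P = 0.2689.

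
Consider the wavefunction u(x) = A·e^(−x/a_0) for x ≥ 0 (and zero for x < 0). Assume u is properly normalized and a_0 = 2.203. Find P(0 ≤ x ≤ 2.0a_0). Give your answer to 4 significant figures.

P ≈ 0.9817

The probability is P = ∫ |u|² dx over [0, 2.0a_0].
Since A² = 1/(a_0/2), this is the region integral divided by the full normalization integral.
In terms of t = x/a_0 (A² and the length scale cancel between numerator and denominator), P = [∫_{0}^{2.0} e^(-2·t) dt] / [∫_{0}^{∞} e^(-2·t) dt].
With ∫ e^(-2·t) dt = -e^(-2·t)/2 + C, the region integral is 1/2 - e^(-4)/2 and the full one is 1/2.
Evaluating gives P = 0.98168.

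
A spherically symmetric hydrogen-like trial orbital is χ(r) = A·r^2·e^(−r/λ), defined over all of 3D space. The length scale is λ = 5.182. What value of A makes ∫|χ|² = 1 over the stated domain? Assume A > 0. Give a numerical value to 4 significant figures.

Normalization requires ∫|χ|² 4πr² dr = 1, integrated from 0 to ∞.
The angular integral contributes 4π, leaving ∫₀^∞ r²|χ|² dr.
Carrying out the integral gives A² · 45·π·λ^7/2.
With λ = 5.182: A² = 1.4099E-7 and A = 0.00037549.

A ≈ 0.0003755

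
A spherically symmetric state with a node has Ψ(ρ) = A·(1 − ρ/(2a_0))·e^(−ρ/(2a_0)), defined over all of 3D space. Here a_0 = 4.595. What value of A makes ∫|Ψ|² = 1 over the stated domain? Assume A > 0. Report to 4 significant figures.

Require ∫ |Ψ|² 4πρ² dρ = 1 over the whole domain.
Using ∫₀^∞ ρⁿ e^(−αρ) dρ = n!/αⁿ⁺¹, carrying out the integral gives A² · 8·π·a_0^3.
Hence A² = 1/[8·π·a_0^3].
With a_0 = 4.595: A² = 0.00041011 and A = 0.020251.

A ≈ 0.02025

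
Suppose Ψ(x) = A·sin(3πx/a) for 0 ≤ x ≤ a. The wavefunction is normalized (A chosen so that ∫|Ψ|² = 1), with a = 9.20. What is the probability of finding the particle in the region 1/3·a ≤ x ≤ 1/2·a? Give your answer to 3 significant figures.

P ≈ 0.167

|Ψ|² is the probability density, so P = ∫_{1/3·a}^{1/2·a} |Ψ|² dx.
With A² fixed by ∫|Ψ|² = 1, i.e. A² = (a/2)^(−1), substitute and integrate.
In terms of u = x/a (A² and the length scale cancel between numerator and denominator), P = [∫_{1/3}^{1/2} sin(3·π·u)^2 du] / [∫_{0}^{1} sin(3·π·u)^2 du].
Using ∫ sin(3·π·u)^2 du = u/2 - sin(6·π·u)/(12·π), the numerator is 1/12 and the denominator is 1/2.
Evaluating gives P = 1/6.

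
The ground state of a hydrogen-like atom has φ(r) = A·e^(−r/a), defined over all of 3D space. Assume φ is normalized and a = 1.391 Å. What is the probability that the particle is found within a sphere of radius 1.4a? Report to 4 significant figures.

P ≈ 0.5305

P = ∫ |φ|² 4πr² dr over r ≤ 1.4a.
Normalization gives A² = 1/(π·a^3).
In terms of u = r/a (A², 4π and the length scale all cancel between numerator and denominator), P = [∫_{0}^{1.4} u^2·e^(-2·u) du] / [∫_{0}^{∞} u^2·e^(-2·u) du].
An antiderivative of u^2·e^(-2·u) is -(2·u^2 + 2·u + 1)·e^(-2·u)/4; evaluating from 0 to 1.4 gives 1/4 - 193·e^(-14/5)/100, while the full integral is 1/4.
This evaluates to P = 0.53055.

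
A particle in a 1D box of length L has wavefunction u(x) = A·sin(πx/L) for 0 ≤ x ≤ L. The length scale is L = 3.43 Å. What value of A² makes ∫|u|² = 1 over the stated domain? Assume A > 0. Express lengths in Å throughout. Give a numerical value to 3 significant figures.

Normalization requires ∫|u|² dx = 1, integrated from 0 to L.
The integral (without the A² prefactor) comes out to L/2.
Hence A² = 1/[L/2].
Plugging in L = 3.43 yields A = 0.7636.

A^2 ≈ 0.583 Å^(-1)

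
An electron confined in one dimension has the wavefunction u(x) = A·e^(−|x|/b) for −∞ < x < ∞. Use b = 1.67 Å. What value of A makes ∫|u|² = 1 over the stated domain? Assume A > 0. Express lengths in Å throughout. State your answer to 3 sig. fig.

We need A² ∫|f|² dx = 1, taking the integral from −∞ to ∞.
Recall ∫₀^∞ x^m e^(−x/β) dx = m!·β^(m+1), with u = A·e^(−|x|/b), the integral evaluates to A²·[b].
So A² = (b)^(−1).
Substituting b = 1.67 gives A² = 0.5988, so A = 0.7738.

A ≈ 0.774 Å^(-1/2)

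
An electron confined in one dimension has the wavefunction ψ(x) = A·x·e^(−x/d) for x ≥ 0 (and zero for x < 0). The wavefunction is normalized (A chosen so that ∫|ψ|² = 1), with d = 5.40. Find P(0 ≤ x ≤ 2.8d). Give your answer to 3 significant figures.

P ≈ 0.918

The probability is P = ∫ |ψ|² dx over [0, 2.8d].
Since A² = 1/(d^3/4), this is the region integral divided by the full normalization integral.
Let u = x/d; then A² and the length scale cancel, so P = ∫_{0}^{2.8} u^2·e^(-2·u) du ÷ ∫_{0}^{∞} u^2·e^(-2·u) du.
An antiderivative of u^2·e^(-2·u) is -(2·u^2 + 2·u + 1)·e^(-2·u)/4; evaluating from 0 to 2.8 gives 1/4 - 557·e^(-28/5)/100, while the full integral is 1/4.
Evaluating gives P = 0.9176.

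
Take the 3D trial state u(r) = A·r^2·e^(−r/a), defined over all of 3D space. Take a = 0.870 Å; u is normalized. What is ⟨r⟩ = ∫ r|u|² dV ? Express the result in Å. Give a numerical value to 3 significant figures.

⟨r⟩ = ∫ r |u|² 4πr² dr over the full domain.
Using ∫₀^∞ rⁿ e^(−αr) dr = n!/αⁿ⁺¹, the ratio of the moment integral to the normalization integral gives ⟨r⟩ = 7·a/2.
With a = 0.870, ⟨r⟩ = 3.045.

⟨r⟩ ≈ 3.05 Å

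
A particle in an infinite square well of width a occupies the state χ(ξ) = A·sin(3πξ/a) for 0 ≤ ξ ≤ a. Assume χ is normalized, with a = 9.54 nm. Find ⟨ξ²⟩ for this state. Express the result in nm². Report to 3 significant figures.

The expectation value is the |χ|²-weighted average of ξ^2: ∫ ξ^2|χ|² dξ.
Using sin²θ = (1 − cos 2θ)/2, since the A² factors cancel between numerator and denominator, ⟨ξ²⟩ = -a^2/(18·π^2) + a^2/3.
Putting a = 9.54 gives 29.82.

⟨ξ^2⟩ ≈ 29.8 nm^2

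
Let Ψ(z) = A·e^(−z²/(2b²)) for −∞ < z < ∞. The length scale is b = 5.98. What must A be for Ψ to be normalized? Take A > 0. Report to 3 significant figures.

A ≈ 0.307

Require ∫ |Ψ|² dz = 1 over the whole domain.
Using the Gaussian integral ∫_{−∞}^{∞} e^(−αz²) dz = √(π/α), with Ψ = A·e^(−z²/(2b²)), the integral evaluates to A²·[√(π)·b].
Hence A² = 1/[√(π)·b].
With b = 5.98: A² = 0.09435 and A = 0.3072.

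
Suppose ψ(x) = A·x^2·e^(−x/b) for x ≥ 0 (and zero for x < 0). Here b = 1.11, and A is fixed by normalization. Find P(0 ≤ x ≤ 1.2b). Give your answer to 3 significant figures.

P ≈ 0.0959

The probability is P = ∫ |ψ|² dx over [0, 1.2b].
Since A² = 1/(3·b^5/4), this is the region integral divided by the full normalization integral.
Substituting u = x/b, A² and the length scale cancel in the ratio: P = ∫_{0}^{1.2} u^4·e^(-2·u) du / ∫_{0}^{∞} u^4·e^(-2·u) du.
Using ∫ u^4·e^(-2·u) du = -(u^4/2 + u^3 + 3·u^2/2 + 3·u/2 + 3/4)·e^(-2·u), the numerator is ≈ 0.071901 and the denominator is 3/4.
This works out to P = 0.09587.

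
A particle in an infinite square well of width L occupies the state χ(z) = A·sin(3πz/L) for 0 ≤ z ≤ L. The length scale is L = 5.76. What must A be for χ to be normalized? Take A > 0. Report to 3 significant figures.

A ≈ 0.589

Normalization requires ∫|χ|² dz = 1, integrated from 0 to L.
With χ = A·sin(3πz/L), the integral evaluates to A²·[L/2].
Setting this equal to 1 gives A² = 1/(L/2).
With L = 5.76: A² = 0.3472 and A = 0.5893.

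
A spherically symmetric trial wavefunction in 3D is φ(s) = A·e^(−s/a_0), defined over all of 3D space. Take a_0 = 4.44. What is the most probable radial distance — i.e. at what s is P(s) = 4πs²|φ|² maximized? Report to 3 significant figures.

Set d/ds [P(s) = 4πs²|φ|²] = 0 and solve for s > 0.
This gives s = a_0.
With a_0 = 4.44, the most probable radial distance is 4.440.

s ≈ 4.44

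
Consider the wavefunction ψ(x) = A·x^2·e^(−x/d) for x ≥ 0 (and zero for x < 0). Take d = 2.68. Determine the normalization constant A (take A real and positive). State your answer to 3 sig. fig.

Normalization requires ∫|ψ|² dx = 1, integrated from 0 to ∞.
Recall ∫₀^∞ x^m e^(−x/β) dx = m!·β^(m+1), carrying out the integral gives A² · 3·d^5/4.
Setting this equal to 1 gives A² = 1/(3·d^5/4).
Plugging in d = 2.68 yields A = 0.09820.

A ≈ 0.0982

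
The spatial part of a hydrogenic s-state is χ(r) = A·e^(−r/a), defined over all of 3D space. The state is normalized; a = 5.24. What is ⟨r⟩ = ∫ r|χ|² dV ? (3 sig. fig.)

By definition ⟨r⟩ = ∫ r |χ(r)|² 4πr² dr.
Since the A² factors cancel between numerator and denominator, ⟨r⟩ = 3·a/2.
Putting a = 5.24 gives 7.860.

⟨r⟩ ≈ 7.86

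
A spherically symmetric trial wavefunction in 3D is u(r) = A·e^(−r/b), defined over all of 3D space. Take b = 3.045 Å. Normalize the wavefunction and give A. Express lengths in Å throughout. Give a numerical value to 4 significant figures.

A ≈ 0.1062 Å^(-3/2)

Require ∫ |u|² 4πr² dr = 1 over the whole domain.
(Spherical symmetry: dV = 4πr² dr.)
With u = A·e^(−r/b), the integral evaluates to A²·[π·b^3].
Setting this equal to 1 gives A² = 1/(π·b^3).
With b = 3.045: A² = 0.011274 and A = 0.10618.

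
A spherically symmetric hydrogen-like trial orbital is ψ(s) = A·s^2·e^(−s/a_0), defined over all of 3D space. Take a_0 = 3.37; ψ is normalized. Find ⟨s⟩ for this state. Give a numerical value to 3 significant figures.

⟨s⟩ ≈ 11.8

By definition ⟨s⟩ = ∫ s |ψ(s)|² 4πs² ds.
Using ∫₀^∞ sⁿ e^(−αs) ds = n!/αⁿ⁺¹, since the A² factors cancel between numerator and denominator, ⟨s⟩ = 7·a_0/2.
Putting a_0 = 3.37 gives 11.80.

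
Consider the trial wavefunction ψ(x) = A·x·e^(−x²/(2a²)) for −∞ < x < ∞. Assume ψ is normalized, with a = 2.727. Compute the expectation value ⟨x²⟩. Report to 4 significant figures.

⟨x^2⟩ ≈ 11.15

By definition ⟨x²⟩ = ∫ x^2 |ψ(x)|² dx.
The ratio of the moment integral to the normalization integral gives ⟨x²⟩ = 3·a^2/2.
With a = 2.727, ⟨x^2⟩ = 11.155.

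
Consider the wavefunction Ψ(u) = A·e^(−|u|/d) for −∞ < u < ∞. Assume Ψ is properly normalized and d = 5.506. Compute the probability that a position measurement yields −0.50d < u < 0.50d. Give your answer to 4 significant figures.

P = ∫_{−0.50d}^{0.50d} |Ψ(u)|² du.
With A² fixed by ∫|Ψ|² = 1, i.e. A² = (d)^(−1), substitute and integrate.
By symmetry take twice the u ≥ 0 contribution in numerator and denominator; the 2's cancel. Substituting t = u/d, A² and the length scale cancel in the ratio: P = ∫_{0}^{0.50} e^(-2·t) dt / ∫_{0}^{∞} e^(-2·t) dt.
With ∫ e^(-2·t) dt = -e^(-2·t)/2 + C, the region integral is 1/2 - e^(-1)/2 and the full one is 1/2.
Evaluating gives P = 0.63212.

P ≈ 0.6321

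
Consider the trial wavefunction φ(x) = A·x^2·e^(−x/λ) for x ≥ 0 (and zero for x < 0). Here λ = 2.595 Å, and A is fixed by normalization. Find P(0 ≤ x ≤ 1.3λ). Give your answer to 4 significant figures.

P = ∫_{0}^{1.3λ} |φ(x)|² dx.
With A² fixed by ∫|φ|² = 1, i.e. A² = (3·λ^5/4)^(−1), substitute and integrate.
Substituting u = x/λ, A² and the length scale cancel in the ratio: P = ∫_{0}^{1.3} u^4·e^(-2·u) du / ∫_{0}^{∞} u^4·e^(-2·u) du.
An antiderivative of u^4·e^(-2·u) is -(u^4/2 + u^3 + 3·u^2/2 + 3·u/2 + 3/4)·e^(-2·u); evaluating from 0 to 1.3 gives ≈ 0.0919324, while the full integral is 3/4.
The result is P = 0.12258.

P ≈ 0.1226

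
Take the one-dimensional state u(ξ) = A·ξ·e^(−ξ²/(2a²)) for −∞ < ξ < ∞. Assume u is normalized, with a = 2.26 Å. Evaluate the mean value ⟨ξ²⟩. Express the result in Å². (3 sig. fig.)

By definition ⟨ξ²⟩ = ∫ ξ^2 |u(ξ)|² dξ.
Differentiating ∫e^(−αξ²) dξ = √(π/α) under α to get the higher moments, evaluating both integrals, ⟨ξ²⟩ = 3·a^2/2.
With a = 2.26, ⟨ξ^2⟩ = 7.661.

⟨ξ^2⟩ ≈ 7.66 Å^2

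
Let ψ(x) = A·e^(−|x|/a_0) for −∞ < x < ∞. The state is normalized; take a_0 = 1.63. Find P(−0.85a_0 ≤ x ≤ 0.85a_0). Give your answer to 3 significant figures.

|ψ|² is the probability density, so P = ∫_{−0.85a_0}^{0.85a_0} |ψ|² dx.
Since A² = 1/(a_0), this is the region integral divided by the full normalization integral.
Both integrals are even about x = 0, so only the x ≥ 0 halves are needed (the factors of 2 cancel). Let u = x/a_0; then A² and the length scale cancel, so P = ∫_{0}^{0.85} e^(-2·u) du ÷ ∫_{0}^{∞} e^(-2·u) du.
An antiderivative of e^(-2·u) is -e^(-2·u)/2; evaluating from 0 to 0.85 gives 1/2 - e^(-17/10)/2, while the full integral is 1/2.
Evaluating gives P = 0.8173.

P ≈ 0.817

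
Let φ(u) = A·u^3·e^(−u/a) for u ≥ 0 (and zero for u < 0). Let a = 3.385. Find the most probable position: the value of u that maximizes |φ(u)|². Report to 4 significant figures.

Differentiate |φ(u)|² with respect to u and set to zero.
Solving yields u = 3·a.
With a = 3.385, the most probable position is 10.155.

u ≈ 10.16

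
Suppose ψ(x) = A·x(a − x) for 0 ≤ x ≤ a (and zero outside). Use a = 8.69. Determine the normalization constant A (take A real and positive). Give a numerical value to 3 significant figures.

Require ∫ |ψ|² dx = 1 over the whole domain.
∫|ψ|² dx = A²·(a^5/30).
Plugging in a = 8.69 yields A = 0.02460.

A ≈ 0.0246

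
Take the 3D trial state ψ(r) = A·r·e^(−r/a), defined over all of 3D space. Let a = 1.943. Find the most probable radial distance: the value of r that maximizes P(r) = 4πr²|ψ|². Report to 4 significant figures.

r ≈ 3.886

Differentiate P(r) = 4πr²|ψ|² with respect to r and set to zero.
Solving yields r = 2·a.
With a = 1.943, the most probable radial distance is 3.8860.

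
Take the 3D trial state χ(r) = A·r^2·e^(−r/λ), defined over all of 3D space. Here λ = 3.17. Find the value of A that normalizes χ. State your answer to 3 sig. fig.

A ≈ 0.00210

The normalization condition is ∫|χ|² 4πr² dr = 1 from 0 to ∞.
With ∫₀^∞ r^6 e^(−αr) dr = 6!/α^7, with χ = A·r^2·e^(−r/λ), the integral evaluates to A²·[45·π·λ^7/2].
Hence A² = 1/[45·π·λ^7/2].
Plugging in λ = 3.17 yields A = 0.002097.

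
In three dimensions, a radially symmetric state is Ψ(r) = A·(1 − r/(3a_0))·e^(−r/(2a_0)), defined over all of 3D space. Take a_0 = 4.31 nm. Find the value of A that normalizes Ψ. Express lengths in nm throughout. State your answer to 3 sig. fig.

The normalization condition is ∫|Ψ|² 4πr² dr = 1 from 0 to ∞.
(Spherical symmetry: dV = 4πr² dr.)
With ∫₀^∞ r^4 e^(−αr) dr = 4!/α^5, ∫|Ψ|² 4πr² dr = A²·(8·π·a_0^3/3).
Setting this equal to 1 gives A² = 1/(8·π·a_0^3/3).
With a_0 = 4.31: A² = 0.001491 and A = 0.03861.

A ≈ 0.0386 nm^(-3/2)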